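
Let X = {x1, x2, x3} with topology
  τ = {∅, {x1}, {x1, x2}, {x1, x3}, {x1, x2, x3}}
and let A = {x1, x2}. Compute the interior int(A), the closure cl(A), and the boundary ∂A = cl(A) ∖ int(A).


int(A) = {x1, x2}, cl(A) = {x1, x2, x3}, ∂A = {x3}.

Closed sets in (X, τ) are complements of opens:
  closed(X, τ) = {∅, {x2}, {x3}, {x2, x3}, {x1, x2, x3}}.
int(A) = ⋃ {U ∈ τ : U ⊆ A}. Opens contained in A: ∅, {x1}, {x1, x2}.
Taking the union of these: int(A) = {x1, x2}.
cl(A) = ⋂ {C closed : A ⊆ C}. Closed sets containing A: {x1, x2, x3}.
Intersecting these: cl(A) = {x1, x2, x3}.
∂A = cl(A) ∖ int(A) = {x1, x2, x3} ∖ {x1, x2} = {x3}.


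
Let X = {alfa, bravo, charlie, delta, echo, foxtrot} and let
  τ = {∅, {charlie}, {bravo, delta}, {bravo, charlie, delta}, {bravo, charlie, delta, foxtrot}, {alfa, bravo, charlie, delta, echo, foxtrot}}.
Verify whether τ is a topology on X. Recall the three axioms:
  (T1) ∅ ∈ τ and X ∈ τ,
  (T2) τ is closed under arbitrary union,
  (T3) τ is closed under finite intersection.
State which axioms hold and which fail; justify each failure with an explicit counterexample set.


τ IS a topology on X.

Axiom (T1): ∅ ∈ τ? Yes; X ∈ τ? Yes.
Axiom (T2/T3): check pairwise unions and intersections of members of τ.
All pairwise intersections and unions checked — each lies in τ. Therefore τ satisfies (T1), (T2), (T3): it IS a topology on X.


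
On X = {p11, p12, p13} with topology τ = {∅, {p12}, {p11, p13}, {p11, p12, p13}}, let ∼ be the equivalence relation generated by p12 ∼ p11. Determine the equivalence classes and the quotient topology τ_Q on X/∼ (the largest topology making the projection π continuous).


X/∼ = {[p11=p12], [p13]}; |τ_Q| = 2.

Equivalence classes: [p11=p12], [p13].
Quotient map π: X → X/∼ sends p11 ↦ [p11=p12], p12 ↦ [p11=p12], p13 ↦ [p13].
For each subset V ⊆ X/∼, compute π^{-1}(V) ⊆ X and check whether π^{-1}(V) ∈ τ. V is open in τ_Q iff π^{-1}(V) ∈ τ.
  V = {}: π^{-1}(V) = ∅ ∈ τ ✓.
  V = {[p11=p12]}: π^{-1}(V) = {p11, p12} ∉ τ ✗.
  V = {[p13]}: π^{-1}(V) = {p13} ∉ τ ✗.
  V = {[p11=p12], [p13]}: π^{-1}(V) = {p11, p12, p13} ∈ τ ✓.
Open sets in the quotient: τ_Q = {{}, {[p11=p12], [p13]}} (2 elements).


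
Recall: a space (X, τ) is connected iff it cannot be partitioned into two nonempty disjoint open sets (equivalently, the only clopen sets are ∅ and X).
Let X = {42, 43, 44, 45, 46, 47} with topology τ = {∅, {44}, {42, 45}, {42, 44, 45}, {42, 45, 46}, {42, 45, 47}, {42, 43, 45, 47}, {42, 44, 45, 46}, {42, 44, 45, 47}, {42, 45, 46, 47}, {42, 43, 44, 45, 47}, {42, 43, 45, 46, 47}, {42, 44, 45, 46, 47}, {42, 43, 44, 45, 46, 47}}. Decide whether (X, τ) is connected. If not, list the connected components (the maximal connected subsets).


(X, τ) is disconnected; components = [{44}, {42, 43, 45, 46, 47}].

Find clopen sets (U ∈ τ with X ∖ U ∈ τ):
  U = ∅, X ∖ U = {42, 43, 44, 45, 46, 47} — both open, so U is clopen.
  U = {44}, X ∖ U = {42, 43, 45, 46, 47} — both open, so U is clopen.
  U = {42, 43, 45, 46, 47}, X ∖ U = {44} — both open, so U is clopen.
  U = {42, 43, 44, 45, 46, 47}, X ∖ U = ∅ — both open, so U is clopen.
Nontrivial clopen(s) exist: e.g. {44}. So (X, τ) is disconnected.
Compute connected components by grouping points that agree on all clopens:
  component: {44}
  component: {42, 43, 45, 46, 47}


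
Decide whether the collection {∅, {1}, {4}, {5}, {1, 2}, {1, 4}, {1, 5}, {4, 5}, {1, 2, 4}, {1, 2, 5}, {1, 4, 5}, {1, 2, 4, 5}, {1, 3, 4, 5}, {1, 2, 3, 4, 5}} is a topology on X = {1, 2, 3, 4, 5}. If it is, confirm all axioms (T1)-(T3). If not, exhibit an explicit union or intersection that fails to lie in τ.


τ IS a topology on X.

Axiom (T1): ∅ ∈ τ? Yes; X ∈ τ? Yes.
Axiom (T2/T3): check pairwise unions and intersections of members of τ.
All pairwise intersections and unions checked — each lies in τ. Therefore τ satisfies (T1), (T2), (T3): it IS a topology on X.


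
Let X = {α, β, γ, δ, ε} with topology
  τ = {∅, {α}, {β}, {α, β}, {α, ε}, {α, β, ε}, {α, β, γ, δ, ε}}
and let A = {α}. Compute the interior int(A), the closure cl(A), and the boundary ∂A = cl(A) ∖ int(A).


int(A) = {α}, cl(A) = {α, γ, δ, ε}, ∂A = {γ, δ, ε}.

Closed sets in (X, τ) are complements of opens:
  closed(X, τ) = {∅, {γ, δ}, {β, γ, δ}, {γ, δ, ε}, {α, γ, δ, ε}, {β, γ, δ, ε}, {α, β, γ, δ, ε}}.
int(A) = ⋃ {U ∈ τ : U ⊆ A}. Opens contained in A: ∅, {α}.
Taking the union of these: int(A) = {α}.
cl(A) = ⋂ {C closed : A ⊆ C}. Closed sets containing A: {α, γ, δ, ε}, {α, β, γ, δ, ε}.
Intersecting these: cl(A) = {α, γ, δ, ε}.
∂A = cl(A) ∖ int(A) = {α, γ, δ, ε} ∖ {α} = {γ, δ, ε}.


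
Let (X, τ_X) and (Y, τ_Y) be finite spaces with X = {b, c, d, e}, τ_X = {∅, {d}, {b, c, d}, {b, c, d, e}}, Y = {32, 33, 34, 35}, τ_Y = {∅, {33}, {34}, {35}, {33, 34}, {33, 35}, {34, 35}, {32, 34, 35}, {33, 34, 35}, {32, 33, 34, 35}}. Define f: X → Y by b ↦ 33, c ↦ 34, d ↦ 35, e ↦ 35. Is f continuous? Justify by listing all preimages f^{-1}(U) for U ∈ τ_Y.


f is NOT continuous.

Compute f^{-1}(U) for each U ∈ τ_Y:
  U = ∅: f^{-1}(U) = ∅ ∈ τ_X ✓.
  U = {33}: f^{-1}(U) = {b} ∉ τ_X ✗.
  U = {34}: f^{-1}(U) = {c} ∉ τ_X ✗.
  U = {35}: f^{-1}(U) = {d, e} ∉ τ_X ✗.
  U = {33, 34}: f^{-1}(U) = {b, c} ∉ τ_X ✗.
  U = {33, 35}: f^{-1}(U) = {b, d, e} ∉ τ_X ✗.
  U = {34, 35}: f^{-1}(U) = {c, d, e} ∉ τ_X ✗.
  U = {32, 34, 35}: f^{-1}(U) = {c, d, e} ∉ τ_X ✗.
  U = {33, 34, 35}: f^{-1}(U) = {b, c, d, e} ∈ τ_X ✓.
  U = {32, 33, 34, 35}: f^{-1}(U) = {b, c, d, e} ∈ τ_X ✓.
Found U = {33} with f^{-1}(U) = {b} not in τ_X. Therefore f is NOT continuous.


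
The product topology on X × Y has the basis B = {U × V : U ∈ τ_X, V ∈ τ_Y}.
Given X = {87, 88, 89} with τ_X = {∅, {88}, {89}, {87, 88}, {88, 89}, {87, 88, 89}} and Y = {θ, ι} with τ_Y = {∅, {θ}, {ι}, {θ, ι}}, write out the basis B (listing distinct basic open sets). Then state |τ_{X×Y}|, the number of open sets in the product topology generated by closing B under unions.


Basis B = {∅ × ∅, {88} × {θ}, {88} × {ι}, {89} × {θ}, {89} × {ι}, {87, 88} × {θ}, {87, 88} × {ι}, {88} × {θ, ι}, {88, 89} × {θ}, {88, 89} × {ι}, {89} × {θ, ι}, {87, 88, 89} × {θ}, {87, 88, 89} × {ι}, {87, 88} × {θ, ι}, {88, 89} × {θ, ι}, {87, 88, 89} × {θ, ι}}; |τ_{X×Y}| = 36.

Enumerate products U × V with U ∈ τ_X, V ∈ τ_Y (deduplicated):
  ∅ × ∅ = {} (∅)
  {88} × {θ} = {(88,θ)}
  {88} × {ι} = {(88,ι)}
  {89} × {θ} = {(89,θ)}
  {89} × {ι} = {(89,ι)}
  {87, 88} × {θ} = {(87,θ), (88,θ)}
  {87, 88} × {ι} = {(87,ι), (88,ι)}
  {88} × {θ, ι} = {(88,θ), (88,ι)}
  {88, 89} × {θ} = {(88,θ), (89,θ)}
  {88, 89} × {ι} = {(88,ι), (89,ι)}
  {89} × {θ, ι} = {(89,θ), (89,ι)}
  {87, 88, 89} × {θ} = {(87,θ), (88,θ), (89,θ)}
  {87, 88, 89} × {ι} = {(87,ι), (88,ι), (89,ι)}
  {87, 88} × {θ, ι} = {(87,θ), (87,ι), (88,θ), (88,ι)}
  {88, 89} × {θ, ι} = {(88,θ), (88,ι), (89,θ), (89,ι)}
  {87, 88, 89} × {θ, ι} = {(87,θ), (87,ι), (88,θ), (88,ι), (89,θ), (89,ι)}
These 16 distinct sets form the basis B.
Close under arbitrary unions to get τ_{X×Y}; counting gives |τ_{X×Y}| = 36.


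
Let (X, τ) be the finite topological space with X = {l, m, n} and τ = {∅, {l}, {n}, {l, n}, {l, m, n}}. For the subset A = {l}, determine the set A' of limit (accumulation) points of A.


A' = {m}

For each x ∈ X, list the open sets U ∈ τ with x ∈ U, then check whether U ∩ (A ∖ {x}) ≠ ∅ for every such U.
  x = l: open {l} ∋ x has {l} ∩ (A ∖ {l}) = ∅, so x is NOT a limit point.
  x = m: opens ∋ x are {l, m, n}; each meets A ∖ {m}, so x IS a limit point.
  x = n: open {n} ∋ x has {n} ∩ (A ∖ {n}) = ∅, so x is NOT a limit point.
Collecting: A' = {m}.


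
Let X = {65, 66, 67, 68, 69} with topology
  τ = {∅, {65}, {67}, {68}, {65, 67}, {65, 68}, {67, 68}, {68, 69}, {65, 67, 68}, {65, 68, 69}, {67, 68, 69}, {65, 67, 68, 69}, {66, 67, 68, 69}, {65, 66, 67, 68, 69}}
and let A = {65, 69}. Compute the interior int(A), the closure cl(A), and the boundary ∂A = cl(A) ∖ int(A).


int(A) = {65}, cl(A) = {65, 66, 69}, ∂A = {66, 69}.

Closed sets in (X, τ) are complements of opens:
  closed(X, τ) = {∅, {65}, {66}, {65, 66}, {66, 67}, {66, 69}, {65, 66, 67}, {65, 66, 69}, {66, 67, 69}, {66, 68, 69}, {65, 66, 67, 69}, {65, 66, 68, 69}, {66, 67, 68, 69}, {65, 66, 67, 68, 69}}.
int(A) = ⋃ {U ∈ τ : U ⊆ A}. Opens contained in A: ∅, {65}.
Taking the union of these: int(A) = {65}.
cl(A) = ⋂ {C closed : A ⊆ C}. Closed sets containing A: {65, 66, 69}, {65, 66, 67, 69}, {65, 66, 68, 69}, {65, 66, 67, 68, 69}.
Intersecting these: cl(A) = {65, 66, 69}.
∂A = cl(A) ∖ int(A) = {65, 66, 69} ∖ {65} = {66, 69}.


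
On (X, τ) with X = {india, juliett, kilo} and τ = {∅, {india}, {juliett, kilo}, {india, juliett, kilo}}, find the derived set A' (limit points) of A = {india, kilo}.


A' = {juliett}

For each x ∈ X, list the open sets U ∈ τ with x ∈ U, then check whether U ∩ (A ∖ {x}) ≠ ∅ for every such U.
  x = india: open {india} ∋ x has {india} ∩ (A ∖ {india}) = ∅, so x is NOT a limit point.
  x = juliett: opens ∋ x are {juliett, kilo}, {india, juliett, kilo}; each meets A ∖ {juliett}, so x IS a limit point.
  x = kilo: open {juliett, kilo} ∋ x has {juliett, kilo} ∩ (A ∖ {kilo}) = ∅, so x is NOT a limit point.
Collecting: A' = {juliett}.


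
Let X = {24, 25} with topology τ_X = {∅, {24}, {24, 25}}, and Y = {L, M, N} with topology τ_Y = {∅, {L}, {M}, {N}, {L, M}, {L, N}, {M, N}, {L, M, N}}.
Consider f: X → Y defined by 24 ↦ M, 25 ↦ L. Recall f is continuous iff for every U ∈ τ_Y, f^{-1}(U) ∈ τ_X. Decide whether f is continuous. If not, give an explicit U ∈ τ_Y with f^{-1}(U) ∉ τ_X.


f is NOT continuous.

Compute f^{-1}(U) for each U ∈ τ_Y:
  U = ∅: f^{-1}(U) = ∅ ∈ τ_X ✓.
  U = {L}: f^{-1}(U) = {25} ∉ τ_X ✗.
  U = {M}: f^{-1}(U) = {24} ∈ τ_X ✓.
  U = {N}: f^{-1}(U) = ∅ ∈ τ_X ✓.
  U = {L, M}: f^{-1}(U) = {24, 25} ∈ τ_X ✓.
  U = {L, N}: f^{-1}(U) = {25} ∉ τ_X ✗.
  U = {M, N}: f^{-1}(U) = {24} ∈ τ_X ✓.
  U = {L, M, N}: f^{-1}(U) = {24, 25} ∈ τ_X ✓.
Found U = {L} with f^{-1}(U) = {25} not in τ_X. Therefore f is NOT continuous.


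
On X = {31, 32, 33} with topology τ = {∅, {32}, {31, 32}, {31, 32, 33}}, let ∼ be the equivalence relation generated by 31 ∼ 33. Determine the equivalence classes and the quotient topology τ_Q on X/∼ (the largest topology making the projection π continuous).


X/∼ = {[31=33], [32]}; |τ_Q| = 3.

Equivalence classes: [31=33], [32].
Quotient map π: X → X/∼ sends 31 ↦ [31=33], 32 ↦ [32], 33 ↦ [31=33].
For each subset V ⊆ X/∼, compute π^{-1}(V) ⊆ X and check whether π^{-1}(V) ∈ τ. V is open in τ_Q iff π^{-1}(V) ∈ τ.
  V = {}: π^{-1}(V) = ∅ ∈ τ ✓.
  V = {[31=33]}: π^{-1}(V) = {31, 33} ∉ τ ✗.
  V = {[32]}: π^{-1}(V) = {32} ∈ τ ✓.
  V = {[31=33], [32]}: π^{-1}(V) = {31, 32, 33} ∈ τ ✓.
Open sets in the quotient: τ_Q = {{}, {[32]}, {[31=33], [32]}} (3 elements).


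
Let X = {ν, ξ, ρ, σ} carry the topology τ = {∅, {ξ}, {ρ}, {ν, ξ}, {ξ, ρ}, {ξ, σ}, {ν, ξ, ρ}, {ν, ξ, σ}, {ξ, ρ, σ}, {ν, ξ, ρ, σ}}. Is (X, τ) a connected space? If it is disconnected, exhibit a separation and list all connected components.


(X, τ) is disconnected; components = [{ρ}, {ν, ξ, σ}].

Find clopen sets (U ∈ τ with X ∖ U ∈ τ):
  U = ∅, X ∖ U = {ν, ξ, ρ, σ} — both open, so U is clopen.
  U = {ρ}, X ∖ U = {ν, ξ, σ} — both open, so U is clopen.
  U = {ν, ξ, σ}, X ∖ U = {ρ} — both open, so U is clopen.
  U = {ν, ξ, ρ, σ}, X ∖ U = ∅ — both open, so U is clopen.
Nontrivial clopen(s) exist: e.g. {ν, ξ, σ}. So (X, τ) is disconnected.
Compute connected components by grouping points that agree on all clopens:
  component: {ρ}
  component: {ν, ξ, σ}


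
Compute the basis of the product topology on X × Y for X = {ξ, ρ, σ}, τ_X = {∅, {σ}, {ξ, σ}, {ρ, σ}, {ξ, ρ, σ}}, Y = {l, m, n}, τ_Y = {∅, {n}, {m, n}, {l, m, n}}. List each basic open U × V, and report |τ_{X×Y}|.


Basis B = {∅ × ∅, {σ} × {n}, {ξ, σ} × {n}, {ρ, σ} × {n}, {σ} × {m, n}, {ξ, ρ, σ} × {n}, {σ} × {l, m, n}, {ξ, σ} × {m, n}, {ρ, σ} × {m, n}, {ξ, σ} × {l, m, n}, {ξ, ρ, σ} × {m, n}, {ρ, σ} × {l, m, n}, {ξ, ρ, σ} × {l, m, n}}; |τ_{X×Y}| = 30.

Enumerate products U × V with U ∈ τ_X, V ∈ τ_Y (deduplicated):
  ∅ × ∅ = {} (∅)
  {σ} × {n} = {(σ,n)}
  {ξ, σ} × {n} = {(ξ,n), (σ,n)}
  {ρ, σ} × {n} = {(ρ,n), (σ,n)}
  {σ} × {m, n} = {(σ,m), (σ,n)}
  {ξ, ρ, σ} × {n} = {(ξ,n), (ρ,n), (σ,n)}
  {σ} × {l, m, n} = {(σ,l), (σ,m), (σ,n)}
  {ξ, σ} × {m, n} = {(ξ,m), (ξ,n), (σ,m), (σ,n)}
  {ρ, σ} × {m, n} = {(ρ,m), (ρ,n), (σ,m), (σ,n)}
  {ξ, σ} × {l, m, n} = {(ξ,l), (ξ,m), (ξ,n), (σ,l), (σ,m), (σ,n)}
  {ξ, ρ, σ} × {m, n} = {(ξ,m), (ξ,n), (ρ,m), (ρ,n), (σ,m), (σ,n)}
  {ρ, σ} × {l, m, n} = {(ρ,l), (ρ,m), (ρ,n), (σ,l), (σ,m), (σ,n)}
  {ξ, ρ, σ} × {l, m, n} = {(ξ,l), (ξ,m), (ξ,n), (ρ,l), (ρ,m), (ρ,n), (σ,l), (σ,m), (σ,n)}
These 13 distinct sets form the basis B.
Close under arbitrary unions to get τ_{X×Y}; counting gives |τ_{X×Y}| = 30.


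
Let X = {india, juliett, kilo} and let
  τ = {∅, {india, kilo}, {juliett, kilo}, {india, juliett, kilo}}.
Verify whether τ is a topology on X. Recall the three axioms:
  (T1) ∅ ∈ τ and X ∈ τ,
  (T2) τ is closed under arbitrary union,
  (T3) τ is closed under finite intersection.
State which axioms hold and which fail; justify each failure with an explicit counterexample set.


τ is NOT a topology on X.

Axiom (T1): ∅ ∈ τ? Yes; X ∈ τ? Yes.
Axiom (T2/T3): check pairwise unions and intersections of members of τ.
Counterexample for (T3): {india, kilo} ∩ {juliett, kilo} = {kilo} ∉ τ. Therefore τ is NOT a topology.


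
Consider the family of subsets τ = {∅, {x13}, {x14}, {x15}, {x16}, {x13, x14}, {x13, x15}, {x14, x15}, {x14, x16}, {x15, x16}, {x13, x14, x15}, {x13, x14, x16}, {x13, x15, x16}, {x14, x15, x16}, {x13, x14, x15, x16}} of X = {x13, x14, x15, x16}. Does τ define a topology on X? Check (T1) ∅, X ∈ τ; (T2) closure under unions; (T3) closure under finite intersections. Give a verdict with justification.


τ is NOT a topology on X.

Axiom (T1): ∅ ∈ τ? Yes; X ∈ τ? Yes.
Axiom (T2/T3): check pairwise unions and intersections of members of τ.
Counterexample for (T2): {x13} ∪ {x16} = {x13, x16} ∉ τ. Therefore τ is NOT a topology.


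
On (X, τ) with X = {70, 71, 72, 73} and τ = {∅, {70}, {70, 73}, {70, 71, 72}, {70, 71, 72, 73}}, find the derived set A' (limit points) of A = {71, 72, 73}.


A' = {71, 72}

For each x ∈ X, list the open sets U ∈ τ with x ∈ U, then check whether U ∩ (A ∖ {x}) ≠ ∅ for every such U.
  x = 70: open {70} ∋ x has {70} ∩ (A ∖ {70}) = ∅, so x is NOT a limit point.
  x = 71: opens ∋ x are {70, 71, 72}, {70, 71, 72, 73}; each meets A ∖ {71}, so x IS a limit point.
  x = 72: opens ∋ x are {70, 71, 72}, {70, 71, 72, 73}; each meets A ∖ {72}, so x IS a limit point.
  x = 73: open {70, 73} ∋ x has {70, 73} ∩ (A ∖ {73}) = ∅, so x is NOT a limit point.
Collecting: A' = {71, 72}.


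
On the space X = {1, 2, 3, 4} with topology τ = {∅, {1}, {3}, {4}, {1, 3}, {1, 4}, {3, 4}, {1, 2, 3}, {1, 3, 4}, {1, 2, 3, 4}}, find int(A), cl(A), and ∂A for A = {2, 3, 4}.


int(A) = {3, 4}, cl(A) = {2, 3, 4}, ∂A = {2}.

Closed sets in (X, τ) are complements of opens:
  closed(X, τ) = {∅, {2}, {4}, {1, 2}, {2, 3}, {2, 4}, {1, 2, 3}, {1, 2, 4}, {2, 3, 4}, {1, 2, 3, 4}}.
int(A) = ⋃ {U ∈ τ : U ⊆ A}. Opens contained in A: ∅, {3}, {4}, {3, 4}.
Taking the union of these: int(A) = {3, 4}.
cl(A) = ⋂ {C closed : A ⊆ C}. Closed sets containing A: {2, 3, 4}, {1, 2, 3, 4}.
Intersecting these: cl(A) = {2, 3, 4}.
∂A = cl(A) ∖ int(A) = {2, 3, 4} ∖ {3, 4} = {2}.


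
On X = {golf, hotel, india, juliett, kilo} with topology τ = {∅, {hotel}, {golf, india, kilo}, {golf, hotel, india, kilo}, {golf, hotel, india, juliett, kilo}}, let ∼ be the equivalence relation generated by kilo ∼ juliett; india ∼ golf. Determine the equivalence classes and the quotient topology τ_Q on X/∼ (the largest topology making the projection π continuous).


X/∼ = {[golf=india], [hotel], [juliett=kilo]}; |τ_Q| = 3.

Equivalence classes: [golf=india], [hotel], [juliett=kilo].
Quotient map π: X → X/∼ sends golf ↦ [golf=india], hotel ↦ [hotel], india ↦ [golf=india], juliett ↦ [juliett=kilo], kilo ↦ [juliett=kilo].
For each subset V ⊆ X/∼, compute π^{-1}(V) ⊆ X and check whether π^{-1}(V) ∈ τ. V is open in τ_Q iff π^{-1}(V) ∈ τ.
  V = {}: π^{-1}(V) = ∅ ∈ τ ✓.
  V = {[golf=india]}: π^{-1}(V) = {golf, india} ∉ τ ✗.
  V = {[hotel]}: π^{-1}(V) = {hotel} ∈ τ ✓.
  V = {[golf=india], [hotel]}: π^{-1}(V) = {golf, hotel, india} ∉ τ ✗.
  V = {[juliett=kilo]}: π^{-1}(V) = {juliett, kilo} ∉ τ ✗.
  V = {[golf=india], [juliett=kilo]}: π^{-1}(V) = {golf, india, juliett, kilo} ∉ τ ✗.
  V = {[hotel], [juliett=kilo]}: π^{-1}(V) = {hotel, juliett, kilo} ∉ τ ✗.
  V = {[golf=india], [hotel], [juliett=kilo]}: π^{-1}(V) = {golf, hotel, india, juliett, kilo} ∈ τ ✓.
Open sets in the quotient: τ_Q = {{}, {[hotel]}, {[golf=india], [hotel], [juliett=kilo]}} (3 elements).


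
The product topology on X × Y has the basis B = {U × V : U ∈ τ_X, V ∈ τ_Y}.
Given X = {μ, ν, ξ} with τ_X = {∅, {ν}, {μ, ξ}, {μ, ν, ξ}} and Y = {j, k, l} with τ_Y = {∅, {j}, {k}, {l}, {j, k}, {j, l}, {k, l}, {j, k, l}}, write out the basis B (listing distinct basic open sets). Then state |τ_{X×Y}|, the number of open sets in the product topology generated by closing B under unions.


Basis B = {∅ × ∅, {ν} × {j}, {ν} × {k}, {ν} × {l}, {μ, ξ} × {j}, {μ, ξ} × {k}, {μ, ξ} × {l}, {ν} × {j, k}, {ν} × {j, l}, {ν} × {k, l}, {μ, ν, ξ} × {j}, {μ, ν, ξ} × {k}, {μ, ν, ξ} × {l}, {ν} × {j, k, l}, {μ, ξ} × {j, k}, {μ, ξ} × {j, l}, {μ, ξ} × {k, l}, {μ, ξ} × {j, k, l}, {μ, ν, ξ} × {j, k}, {μ, ν, ξ} × {j, l}, {μ, ν, ξ} × {k, l}, {μ, ν, ξ} × {j, k, l}}; |τ_{X×Y}| = 64.

Enumerate products U × V with U ∈ τ_X, V ∈ τ_Y (deduplicated):
  ∅ × ∅ = {} (∅)
  {ν} × {j} = {(ν,j)}
  {ν} × {k} = {(ν,k)}
  {ν} × {l} = {(ν,l)}
  {μ, ξ} × {j} = {(μ,j), (ξ,j)}
  {μ, ξ} × {k} = {(μ,k), (ξ,k)}
  {μ, ξ} × {l} = {(μ,l), (ξ,l)}
  {ν} × {j, k} = {(ν,j), (ν,k)}
  {ν} × {j, l} = {(ν,j), (ν,l)}
  {ν} × {k, l} = {(ν,k), (ν,l)}
  {μ, ν, ξ} × {j} = {(μ,j), (ν,j), (ξ,j)}
  {μ, ν, ξ} × {k} = {(μ,k), (ν,k), (ξ,k)}
  {μ, ν, ξ} × {l} = {(μ,l), (ν,l), (ξ,l)}
  {ν} × {j, k, l} = {(ν,j), (ν,k), (ν,l)}
  {μ, ξ} × {j, k} = {(μ,j), (μ,k), (ξ,j), (ξ,k)}
  {μ, ξ} × {j, l} = {(μ,j), (μ,l), (ξ,j), (ξ,l)}
  {μ, ξ} × {k, l} = {(μ,k), (μ,l), (ξ,k), (ξ,l)}
  {μ, ξ} × {j, k, l} = {(μ,j), (μ,k), (μ,l), (ξ,j), (ξ,k), (ξ,l)}
  {μ, ν, ξ} × {j, k} = {(μ,j), (μ,k), (ν,j), (ν,k), (ξ,j), (ξ,k)}
  {μ, ν, ξ} × {j, l} = {(μ,j), (μ,l), (ν,j), (ν,l), (ξ,j), (ξ,l)}
  {μ, ν, ξ} × {k, l} = {(μ,k), (μ,l), (ν,k), (ν,l), (ξ,k), (ξ,l)}
  {μ, ν, ξ} × {j, k, l} = {(μ,j), (μ,k), (μ,l), (ν,j), (ν,k), (ν,l), (ξ,j), (ξ,k), (ξ,l)}
These 22 distinct sets form the basis B.
Close under arbitrary unions to get τ_{X×Y}; counting gives |τ_{X×Y}| = 64.


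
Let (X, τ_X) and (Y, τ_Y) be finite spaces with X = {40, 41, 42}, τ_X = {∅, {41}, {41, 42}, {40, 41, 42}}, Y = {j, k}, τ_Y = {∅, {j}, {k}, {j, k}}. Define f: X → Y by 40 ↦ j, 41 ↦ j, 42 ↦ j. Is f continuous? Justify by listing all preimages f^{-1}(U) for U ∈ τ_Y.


f IS continuous.

Compute f^{-1}(U) for each U ∈ τ_Y:
  U = ∅: f^{-1}(U) = ∅ ∈ τ_X ✓.
  U = {j}: f^{-1}(U) = {40, 41, 42} ∈ τ_X ✓.
  U = {k}: f^{-1}(U) = ∅ ∈ τ_X ✓.
  U = {j, k}: f^{-1}(U) = {40, 41, 42} ∈ τ_X ✓.
Every preimage lies in τ_X, so f IS continuous.


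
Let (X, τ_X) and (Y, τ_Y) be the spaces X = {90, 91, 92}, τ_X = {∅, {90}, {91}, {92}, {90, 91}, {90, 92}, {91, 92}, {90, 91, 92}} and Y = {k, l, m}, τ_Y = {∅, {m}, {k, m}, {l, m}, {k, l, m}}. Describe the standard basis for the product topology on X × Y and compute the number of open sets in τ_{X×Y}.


Basis B = {∅ × ∅, {90} × {m}, {91} × {m}, {92} × {m}, {90} × {k, m}, {90} × {l, m}, {90, 91} × {m}, {90, 92} × {m}, {91} × {k, m}, {91} × {l, m}, {91, 92} × {m}, {92} × {k, m}, {92} × {l, m}, {90} × {k, l, m}, {90, 91, 92} × {m}, {91} × {k, l, m}, {92} × {k, l, m}, {90, 91} × {k, m}, {90, 92} × {k, m}, {90, 91} × {l, m}, {90, 92} × {l, m}, {91, 92} × {k, m}, {91, 92} × {l, m}, {90, 91} × {k, l, m}, {90, 92} × {k, l, m}, {90, 91, 92} × {k, m}, {90, 91, 92} × {l, m}, {91, 92} × {k, l, m}, {90, 91, 92} × {k, l, m}}; |τ_{X×Y}| = 125.

Enumerate products U × V with U ∈ τ_X, V ∈ τ_Y (deduplicated):
  ∅ × ∅ = {} (∅)
  {90} × {m} = {(90,m)}
  {91} × {m} = {(91,m)}
  {92} × {m} = {(92,m)}
  {90} × {k, m} = {(90,k), (90,m)}
  {90} × {l, m} = {(90,l), (90,m)}
  {90, 91} × {m} = {(90,m), (91,m)}
  {90, 92} × {m} = {(90,m), (92,m)}
  {91} × {k, m} = {(91,k), (91,m)}
  {91} × {l, m} = {(91,l), (91,m)}
  {91, 92} × {m} = {(91,m), (92,m)}
  {92} × {k, m} = {(92,k), (92,m)}
  {92} × {l, m} = {(92,l), (92,m)}
  {90} × {k, l, m} = {(90,k), (90,l), (90,m)}
  {90, 91, 92} × {m} = {(90,m), (91,m), (92,m)}
  {91} × {k, l, m} = {(91,k), (91,l), (91,m)}
  {92} × {k, l, m} = {(92,k), (92,l), (92,m)}
  {90, 91} × {k, m} = {(90,k), (90,m), (91,k), (91,m)}
  {90, 92} × {k, m} = {(90,k), (90,m), (92,k), (92,m)}
  {90, 91} × {l, m} = {(90,l), (90,m), (91,l), (91,m)}
  {90, 92} × {l, m} = {(90,l), (90,m), (92,l), (92,m)}
  {91, 92} × {k, m} = {(91,k), (91,m), (92,k), (92,m)}
  {91, 92} × {l, m} = {(91,l), (91,m), (92,l), (92,m)}
  {90, 91} × {k, l, m} = {(90,k), (90,l), (90,m), (91,k), (91,l), (91,m)}
  {90, 92} × {k, l, m} = {(90,k), (90,l), (90,m), (92,k), (92,l), (92,m)}
  {90, 91, 92} × {k, m} = {(90,k), (90,m), (91,k), (91,m), (92,k), (92,m)}
  {90, 91, 92} × {l, m} = {(90,l), (90,m), (91,l), (91,m), (92,l), (92,m)}
  {91, 92} × {k, l, m} = {(91,k), (91,l), (91,m), (92,k), (92,l), (92,m)}
  {90, 91, 92} × {k, l, m} = {(90,k), (90,l), (90,m), (91,k), (91,l), (91,m), (92,k), (92,l), (92,m)}
These 29 distinct sets form the basis B.
Close under arbitrary unions to get τ_{X×Y}; counting gives |τ_{X×Y}| = 125.


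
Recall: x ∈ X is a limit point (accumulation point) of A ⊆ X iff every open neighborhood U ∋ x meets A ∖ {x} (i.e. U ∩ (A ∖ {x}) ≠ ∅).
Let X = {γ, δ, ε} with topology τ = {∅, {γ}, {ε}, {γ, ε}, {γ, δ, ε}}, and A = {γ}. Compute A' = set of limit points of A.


A' = {δ}

For each x ∈ X, list the open sets U ∈ τ with x ∈ U, then check whether U ∩ (A ∖ {x}) ≠ ∅ for every such U.
  x = γ: open {γ} ∋ x has {γ} ∩ (A ∖ {γ}) = ∅, so x is NOT a limit point.
  x = δ: opens ∋ x are {γ, δ, ε}; each meets A ∖ {δ}, so x IS a limit point.
  x = ε: open {ε} ∋ x has {ε} ∩ (A ∖ {ε}) = ∅, so x is NOT a limit point.
Collecting: A' = {δ}.


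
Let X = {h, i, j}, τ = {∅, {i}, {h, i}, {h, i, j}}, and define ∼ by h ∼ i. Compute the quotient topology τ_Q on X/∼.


X/∼ = {[h=i], [j]}; |τ_Q| = 3.

Equivalence classes: [h=i], [j].
Quotient map π: X → X/∼ sends h ↦ [h=i], i ↦ [h=i], j ↦ [j].
For each subset V ⊆ X/∼, compute π^{-1}(V) ⊆ X and check whether π^{-1}(V) ∈ τ. V is open in τ_Q iff π^{-1}(V) ∈ τ.
  V = {}: π^{-1}(V) = ∅ ∈ τ ✓.
  V = {[h=i]}: π^{-1}(V) = {h, i} ∈ τ ✓.
  V = {[j]}: π^{-1}(V) = {j} ∉ τ ✗.
  V = {[h=i], [j]}: π^{-1}(V) = {h, i, j} ∈ τ ✓.
Open sets in the quotient: τ_Q = {{}, {[h=i]}, {[h=i], [j]}} (3 elements).


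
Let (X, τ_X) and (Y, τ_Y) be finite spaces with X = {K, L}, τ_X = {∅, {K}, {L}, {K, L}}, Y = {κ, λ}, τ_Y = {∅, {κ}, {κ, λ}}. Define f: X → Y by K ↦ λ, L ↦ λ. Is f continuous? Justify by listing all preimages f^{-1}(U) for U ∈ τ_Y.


f IS continuous.

Compute f^{-1}(U) for each U ∈ τ_Y:
  U = ∅: f^{-1}(U) = ∅ ∈ τ_X ✓.
  U = {κ}: f^{-1}(U) = ∅ ∈ τ_X ✓.
  U = {κ, λ}: f^{-1}(U) = {K, L} ∈ τ_X ✓.
Every preimage lies in τ_X, so f IS continuous.


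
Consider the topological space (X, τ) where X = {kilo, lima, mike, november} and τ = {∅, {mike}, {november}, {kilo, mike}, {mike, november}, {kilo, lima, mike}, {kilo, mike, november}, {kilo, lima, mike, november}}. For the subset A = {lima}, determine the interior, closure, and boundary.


int(A) = ∅, cl(A) = {lima}, ∂A = {lima}.

Closed sets in (X, τ) are complements of opens:
  closed(X, τ) = {∅, {lima}, {november}, {kilo, lima}, {lima, november}, {kilo, lima, mike}, {kilo, lima, november}, {kilo, lima, mike, november}}.
int(A) = ⋃ {U ∈ τ : U ⊆ A}. Opens contained in A: ∅.
Taking the union of these: int(A) = ∅.
cl(A) = ⋂ {C closed : A ⊆ C}. Closed sets containing A: {lima}, {kilo, lima}, {lima, november}, {kilo, lima, mike}, {kilo, lima, november}, {kilo, lima, mike, november}.
Intersecting these: cl(A) = {lima}.
∂A = cl(A) ∖ int(A) = {lima} ∖ ∅ = {lima}.


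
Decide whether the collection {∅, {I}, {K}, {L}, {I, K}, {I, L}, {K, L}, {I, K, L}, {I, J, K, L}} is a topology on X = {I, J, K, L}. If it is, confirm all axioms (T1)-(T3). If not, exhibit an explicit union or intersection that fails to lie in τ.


τ IS a topology on X.

Axiom (T1): ∅ ∈ τ? Yes; X ∈ τ? Yes.
Axiom (T2/T3): check pairwise unions and intersections of members of τ.
All pairwise intersections and unions checked — each lies in τ. Therefore τ satisfies (T1), (T2), (T3): it IS a topology on X.


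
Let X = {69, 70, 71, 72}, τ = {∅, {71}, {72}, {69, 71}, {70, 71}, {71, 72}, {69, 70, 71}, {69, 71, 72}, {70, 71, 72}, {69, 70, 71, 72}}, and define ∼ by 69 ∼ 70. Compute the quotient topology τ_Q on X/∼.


X/∼ = {[69=70], [71], [72]}; |τ_Q| = 6.

Equivalence classes: [69=70], [71], [72].
Quotient map π: X → X/∼ sends 69 ↦ [69=70], 70 ↦ [69=70], 71 ↦ [71], 72 ↦ [72].
For each subset V ⊆ X/∼, compute π^{-1}(V) ⊆ X and check whether π^{-1}(V) ∈ τ. V is open in τ_Q iff π^{-1}(V) ∈ τ.
  V = {}: π^{-1}(V) = ∅ ∈ τ ✓.
  V = {[69=70]}: π^{-1}(V) = {69, 70} ∉ τ ✗.
  V = {[71]}: π^{-1}(V) = {71} ∈ τ ✓.
  V = {[69=70], [71]}: π^{-1}(V) = {69, 70, 71} ∈ τ ✓.
  V = {[72]}: π^{-1}(V) = {72} ∈ τ ✓.
  V = {[69=70], [72]}: π^{-1}(V) = {69, 70, 72} ∉ τ ✗.
  V = {[71], [72]}: π^{-1}(V) = {71, 72} ∈ τ ✓.
  V = {[69=70], [71], [72]}: π^{-1}(V) = {69, 70, 71, 72} ∈ τ ✓.
Open sets in the quotient: τ_Q = {{}, {[71]}, {[69=70], [71]}, {[72]}, {[71], [72]}, {[69=70], [71], [72]}} (6 elements).


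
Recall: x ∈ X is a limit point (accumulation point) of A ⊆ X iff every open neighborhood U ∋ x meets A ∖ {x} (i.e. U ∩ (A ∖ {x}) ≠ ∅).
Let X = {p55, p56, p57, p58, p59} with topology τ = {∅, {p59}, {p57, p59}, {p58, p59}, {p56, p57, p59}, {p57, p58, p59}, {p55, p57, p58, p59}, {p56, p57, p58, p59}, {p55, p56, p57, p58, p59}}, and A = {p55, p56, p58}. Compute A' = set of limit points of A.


A' = {p55}

For each x ∈ X, list the open sets U ∈ τ with x ∈ U, then check whether U ∩ (A ∖ {x}) ≠ ∅ for every such U.
  x = p55: opens ∋ x are {p55, p57, p58, p59}, {p55, p56, p57, p58, p59}; each meets A ∖ {p55}, so x IS a limit point.
  x = p56: open {p56, p57, p59} ∋ x has {p56, p57, p59} ∩ (A ∖ {p56}) = ∅, so x is NOT a limit point.
  x = p57: open {p57, p59} ∋ x has {p57, p59} ∩ (A ∖ {p57}) = ∅, so x is NOT a limit point.
  x = p58: open {p58, p59} ∋ x has {p58, p59} ∩ (A ∖ {p58}) = ∅, so x is NOT a limit point.
  x = p59: open {p59} ∋ x has {p59} ∩ (A ∖ {p59}) = ∅, so x is NOT a limit point.
Collecting: A' = {p55}.


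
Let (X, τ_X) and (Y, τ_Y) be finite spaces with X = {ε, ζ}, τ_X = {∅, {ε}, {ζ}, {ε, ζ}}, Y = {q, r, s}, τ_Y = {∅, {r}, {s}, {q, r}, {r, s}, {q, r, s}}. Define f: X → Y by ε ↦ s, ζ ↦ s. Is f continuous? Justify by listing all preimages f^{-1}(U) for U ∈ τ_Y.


f IS continuous.

Compute f^{-1}(U) for each U ∈ τ_Y:
  U = ∅: f^{-1}(U) = ∅ ∈ τ_X ✓.
  U = {r}: f^{-1}(U) = ∅ ∈ τ_X ✓.
  U = {s}: f^{-1}(U) = {ε, ζ} ∈ τ_X ✓.
  U = {q, r}: f^{-1}(U) = ∅ ∈ τ_X ✓.
  U = {r, s}: f^{-1}(U) = {ε, ζ} ∈ τ_X ✓.
  U = {q, r, s}: f^{-1}(U) = {ε, ζ} ∈ τ_X ✓.
Every preimage lies in τ_X, so f IS continuous.


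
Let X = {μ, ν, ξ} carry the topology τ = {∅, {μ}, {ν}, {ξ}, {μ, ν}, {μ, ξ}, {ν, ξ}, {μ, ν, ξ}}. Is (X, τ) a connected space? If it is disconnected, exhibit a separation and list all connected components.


(X, τ) is disconnected; components = [{μ}, {ν}, {ξ}].

Find clopen sets (U ∈ τ with X ∖ U ∈ τ):
  U = ∅, X ∖ U = {μ, ν, ξ} — both open, so U is clopen.
  U = {μ}, X ∖ U = {ν, ξ} — both open, so U is clopen.
  U = {ν}, X ∖ U = {μ, ξ} — both open, so U is clopen.
  U = {ξ}, X ∖ U = {μ, ν} — both open, so U is clopen.
  U = {μ, ν}, X ∖ U = {ξ} — both open, so U is clopen.
  U = {μ, ξ}, X ∖ U = {ν} — both open, so U is clopen.
  U = {ν, ξ}, X ∖ U = {μ} — both open, so U is clopen.
  U = {μ, ν, ξ}, X ∖ U = ∅ — both open, so U is clopen.
Nontrivial clopen(s) exist: e.g. {μ, ξ}. So (X, τ) is disconnected.
Compute connected components by grouping points that agree on all clopens:
  component: {μ}
  component: {ν}
  component: {ξ}


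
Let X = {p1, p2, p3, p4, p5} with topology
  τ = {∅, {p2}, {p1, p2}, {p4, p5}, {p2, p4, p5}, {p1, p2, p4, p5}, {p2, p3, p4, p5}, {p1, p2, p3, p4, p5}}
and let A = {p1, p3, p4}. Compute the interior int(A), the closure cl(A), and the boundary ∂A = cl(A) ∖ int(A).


int(A) = ∅, cl(A) = {p1, p3, p4, p5}, ∂A = {p1, p3, p4, p5}.

Closed sets in (X, τ) are complements of opens:
  closed(X, τ) = {∅, {p1}, {p3}, {p1, p3}, {p1, p2, p3}, {p3, p4, p5}, {p1, p3, p4, p5}, {p1, p2, p3, p4, p5}}.
int(A) = ⋃ {U ∈ τ : U ⊆ A}. Opens contained in A: ∅.
Taking the union of these: int(A) = ∅.
cl(A) = ⋂ {C closed : A ⊆ C}. Closed sets containing A: {p1, p3, p4, p5}, {p1, p2, p3, p4, p5}.
Intersecting these: cl(A) = {p1, p3, p4, p5}.
∂A = cl(A) ∖ int(A) = {p1, p3, p4, p5} ∖ ∅ = {p1, p3, p4, p5}.


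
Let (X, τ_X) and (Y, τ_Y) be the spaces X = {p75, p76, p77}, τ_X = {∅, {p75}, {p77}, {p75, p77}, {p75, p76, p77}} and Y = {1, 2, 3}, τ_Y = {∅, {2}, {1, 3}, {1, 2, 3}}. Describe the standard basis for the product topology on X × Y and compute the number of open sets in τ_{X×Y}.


Basis B = {∅ × ∅, {p75} × {2}, {p77} × {2}, {p75} × {1, 3}, {p75, p77} × {2}, {p77} × {1, 3}, {p75} × {1, 2, 3}, {p75, p76, p77} × {2}, {p77} × {1, 2, 3}, {p75, p77} × {1, 3}, {p75, p77} × {1, 2, 3}, {p75, p76, p77} × {1, 3}, {p75, p76, p77} × {1, 2, 3}}; |τ_{X×Y}| = 25.

Enumerate products U × V with U ∈ τ_X, V ∈ τ_Y (deduplicated):
  ∅ × ∅ = {} (∅)
  {p75} × {2} = {(p75,2)}
  {p77} × {2} = {(p77,2)}
  {p75} × {1, 3} = {(p75,1), (p75,3)}
  {p75, p77} × {2} = {(p75,2), (p77,2)}
  {p77} × {1, 3} = {(p77,1), (p77,3)}
  {p75} × {1, 2, 3} = {(p75,1), (p75,2), (p75,3)}
  {p75, p76, p77} × {2} = {(p75,2), (p76,2), (p77,2)}
  {p77} × {1, 2, 3} = {(p77,1), (p77,2), (p77,3)}
  {p75, p77} × {1, 3} = {(p75,1), (p75,3), (p77,1), (p77,3)}
  {p75, p77} × {1, 2, 3} = {(p75,1), (p75,2), (p75,3), (p77,1), (p77,2), (p77,3)}
  {p75, p76, p77} × {1, 3} = {(p75,1), (p75,3), (p76,1), (p76,3), (p77,1), (p77,3)}
  {p75, p76, p77} × {1, 2, 3} = {(p75,1), (p75,2), (p75,3), (p76,1), (p76,2), (p76,3), (p77,1), (p77,2), (p77,3)}
These 13 distinct sets form the basis B.
Close under arbitrary unions to get τ_{X×Y}; counting gives |τ_{X×Y}| = 25.


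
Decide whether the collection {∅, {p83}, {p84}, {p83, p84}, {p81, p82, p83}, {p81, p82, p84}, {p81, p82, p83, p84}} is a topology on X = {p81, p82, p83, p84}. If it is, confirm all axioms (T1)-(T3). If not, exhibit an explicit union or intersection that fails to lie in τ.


τ is NOT a topology on X.

Axiom (T1): ∅ ∈ τ? Yes; X ∈ τ? Yes.
Axiom (T2/T3): check pairwise unions and intersections of members of τ.
Counterexample for (T3): {p81, p82, p83} ∩ {p81, p82, p84} = {p81, p82} ∉ τ. Therefore τ is NOT a topology.


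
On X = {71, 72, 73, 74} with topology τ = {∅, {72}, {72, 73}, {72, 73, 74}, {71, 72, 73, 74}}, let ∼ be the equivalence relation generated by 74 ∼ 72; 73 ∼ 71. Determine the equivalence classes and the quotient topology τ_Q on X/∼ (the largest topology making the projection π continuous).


X/∼ = {[71=73], [72=74]}; |τ_Q| = 2.

Equivalence classes: [71=73], [72=74].
Quotient map π: X → X/∼ sends 71 ↦ [71=73], 72 ↦ [72=74], 73 ↦ [71=73], 74 ↦ [72=74].
For each subset V ⊆ X/∼, compute π^{-1}(V) ⊆ X and check whether π^{-1}(V) ∈ τ. V is open in τ_Q iff π^{-1}(V) ∈ τ.
  V = {}: π^{-1}(V) = ∅ ∈ τ ✓.
  V = {[71=73]}: π^{-1}(V) = {71, 73} ∉ τ ✗.
  V = {[72=74]}: π^{-1}(V) = {72, 74} ∉ τ ✗.
  V = {[71=73], [72=74]}: π^{-1}(V) = {71, 72, 73, 74} ∈ τ ✓.
Open sets in the quotient: τ_Q = {{}, {[71=73], [72=74]}} (2 elements).


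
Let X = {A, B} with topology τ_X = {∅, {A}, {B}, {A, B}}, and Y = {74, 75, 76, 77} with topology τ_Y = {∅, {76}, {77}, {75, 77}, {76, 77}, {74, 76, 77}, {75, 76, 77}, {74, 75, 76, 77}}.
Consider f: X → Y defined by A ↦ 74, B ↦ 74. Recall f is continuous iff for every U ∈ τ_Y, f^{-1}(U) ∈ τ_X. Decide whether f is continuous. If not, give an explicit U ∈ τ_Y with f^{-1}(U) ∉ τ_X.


f IS continuous.

Compute f^{-1}(U) for each U ∈ τ_Y:
  U = ∅: f^{-1}(U) = ∅ ∈ τ_X ✓.
  U = {76}: f^{-1}(U) = ∅ ∈ τ_X ✓.
  U = {77}: f^{-1}(U) = ∅ ∈ τ_X ✓.
  U = {75, 77}: f^{-1}(U) = ∅ ∈ τ_X ✓.
  U = {76, 77}: f^{-1}(U) = ∅ ∈ τ_X ✓.
  U = {74, 76, 77}: f^{-1}(U) = {A, B} ∈ τ_X ✓.
  U = {75, 76, 77}: f^{-1}(U) = ∅ ∈ τ_X ✓.
  U = {74, 75, 76, 77}: f^{-1}(U) = {A, B} ∈ τ_X ✓.
Every preimage lies in τ_X, so f IS continuous.


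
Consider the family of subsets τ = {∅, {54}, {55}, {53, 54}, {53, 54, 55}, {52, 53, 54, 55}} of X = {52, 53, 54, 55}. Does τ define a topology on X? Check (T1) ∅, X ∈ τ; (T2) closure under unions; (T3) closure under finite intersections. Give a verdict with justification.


τ is NOT a topology on X.

Axiom (T1): ∅ ∈ τ? Yes; X ∈ τ? Yes.
Axiom (T2/T3): check pairwise unions and intersections of members of τ.
Counterexample for (T2): {54} ∪ {55} = {54, 55} ∉ τ. Therefore τ is NOT a topology.


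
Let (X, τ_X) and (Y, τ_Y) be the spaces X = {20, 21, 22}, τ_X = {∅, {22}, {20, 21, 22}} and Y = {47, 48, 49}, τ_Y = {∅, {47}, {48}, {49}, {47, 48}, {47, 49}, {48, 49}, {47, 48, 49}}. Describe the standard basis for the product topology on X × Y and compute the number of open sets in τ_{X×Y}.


Basis B = {∅ × ∅, {22} × {47}, {22} × {48}, {22} × {49}, {22} × {47, 48}, {22} × {47, 49}, {22} × {48, 49}, {20, 21, 22} × {47}, {20, 21, 22} × {48}, {20, 21, 22} × {49}, {22} × {47, 48, 49}, {20, 21, 22} × {47, 48}, {20, 21, 22} × {47, 49}, {20, 21, 22} × {48, 49}, {20, 21, 22} × {47, 48, 49}}; |τ_{X×Y}| = 27.

Enumerate products U × V with U ∈ τ_X, V ∈ τ_Y (deduplicated):
  ∅ × ∅ = {} (∅)
  {22} × {47} = {(22,47)}
  {22} × {48} = {(22,48)}
  {22} × {49} = {(22,49)}
  {22} × {47, 48} = {(22,47), (22,48)}
  {22} × {47, 49} = {(22,47), (22,49)}
  {22} × {48, 49} = {(22,48), (22,49)}
  {20, 21, 22} × {47} = {(20,47), (21,47), (22,47)}
  {20, 21, 22} × {48} = {(20,48), (21,48), (22,48)}
  {20, 21, 22} × {49} = {(20,49), (21,49), (22,49)}
  {22} × {47, 48, 49} = {(22,47), (22,48), (22,49)}
  {20, 21, 22} × {47, 48} = {(20,47), (20,48), (21,47), (21,48), (22,47), (22,48)}
  {20, 21, 22} × {47, 49} = {(20,47), (20,49), (21,47), (21,49), (22,47), (22,49)}
  {20, 21, 22} × {48, 49} = {(20,48), (20,49), (21,48), (21,49), (22,48), (22,49)}
  {20, 21, 22} × {47, 48, 49} = {(20,47), (20,48), (20,49), (21,47), (21,48), (21,49), (22,47), (22,48), (22,49)}
These 15 distinct sets form the basis B.
Close under arbitrary unions to get τ_{X×Y}; counting gives |τ_{X×Y}| = 27.


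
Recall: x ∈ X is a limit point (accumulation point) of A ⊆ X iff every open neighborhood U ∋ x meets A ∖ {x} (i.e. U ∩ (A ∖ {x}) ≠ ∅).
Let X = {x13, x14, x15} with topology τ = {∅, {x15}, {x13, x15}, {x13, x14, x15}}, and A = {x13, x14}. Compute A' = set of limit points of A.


A' = {x14}

For each x ∈ X, list the open sets U ∈ τ with x ∈ U, then check whether U ∩ (A ∖ {x}) ≠ ∅ for every such U.
  x = x13: open {x13, x15} ∋ x has {x13, x15} ∩ (A ∖ {x13}) = ∅, so x is NOT a limit point.
  x = x14: opens ∋ x are {x13, x14, x15}; each meets A ∖ {x14}, so x IS a limit point.
  x = x15: open {x15} ∋ x has {x15} ∩ (A ∖ {x15}) = ∅, so x is NOT a limit point.
Collecting: A' = {x14}.


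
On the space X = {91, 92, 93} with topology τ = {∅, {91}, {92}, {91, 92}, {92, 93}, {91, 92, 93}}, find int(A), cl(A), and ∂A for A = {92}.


int(A) = {92}, cl(A) = {92, 93}, ∂A = {93}.

Closed sets in (X, τ) are complements of opens:
  closed(X, τ) = {∅, {91}, {93}, {91, 93}, {92, 93}, {91, 92, 93}}.
int(A) = ⋃ {U ∈ τ : U ⊆ A}. Opens contained in A: ∅, {92}.
Taking the union of these: int(A) = {92}.
cl(A) = ⋂ {C closed : A ⊆ C}. Closed sets containing A: {92, 93}, {91, 92, 93}.
Intersecting these: cl(A) = {92, 93}.
∂A = cl(A) ∖ int(A) = {92, 93} ∖ {92} = {93}.


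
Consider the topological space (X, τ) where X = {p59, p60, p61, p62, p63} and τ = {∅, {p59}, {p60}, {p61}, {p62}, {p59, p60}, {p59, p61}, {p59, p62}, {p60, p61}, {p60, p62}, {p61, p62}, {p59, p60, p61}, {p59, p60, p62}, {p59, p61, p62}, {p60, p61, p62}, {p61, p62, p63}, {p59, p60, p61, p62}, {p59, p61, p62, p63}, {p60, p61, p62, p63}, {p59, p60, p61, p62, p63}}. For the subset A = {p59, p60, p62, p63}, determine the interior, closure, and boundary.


int(A) = {p59, p60, p62}, cl(A) = {p59, p60, p62, p63}, ∂A = {p63}.

Closed sets in (X, τ) are complements of opens:
  closed(X, τ) = {∅, {p59}, {p60}, {p63}, {p59, p60}, {p59, p63}, {p60, p63}, {p61, p63}, {p62, p63}, {p59, p60, p63}, {p59, p61, p63}, {p59, p62, p63}, {p60, p61, p63}, {p60, p62, p63}, {p61, p62, p63}, {p59, p60, p61, p63}, {p59, p60, p62, p63}, {p59, p61, p62, p63}, {p60, p61, p62, p63}, {p59, p60, p61, p62, p63}}.
int(A) = ⋃ {U ∈ τ : U ⊆ A}. Opens contained in A: ∅, {p59}, {p60}, {p62}, {p59, p60}, {p59, p62}, {p60, p62}, {p59, p60, p62}.
Taking the union of these: int(A) = {p59, p60, p62}.
cl(A) = ⋂ {C closed : A ⊆ C}. Closed sets containing A: {p59, p60, p62, p63}, {p59, p60, p61, p62, p63}.
Intersecting these: cl(A) = {p59, p60, p62, p63}.
∂A = cl(A) ∖ int(A) = {p59, p60, p62, p63} ∖ {p59, p60, p62} = {p63}.


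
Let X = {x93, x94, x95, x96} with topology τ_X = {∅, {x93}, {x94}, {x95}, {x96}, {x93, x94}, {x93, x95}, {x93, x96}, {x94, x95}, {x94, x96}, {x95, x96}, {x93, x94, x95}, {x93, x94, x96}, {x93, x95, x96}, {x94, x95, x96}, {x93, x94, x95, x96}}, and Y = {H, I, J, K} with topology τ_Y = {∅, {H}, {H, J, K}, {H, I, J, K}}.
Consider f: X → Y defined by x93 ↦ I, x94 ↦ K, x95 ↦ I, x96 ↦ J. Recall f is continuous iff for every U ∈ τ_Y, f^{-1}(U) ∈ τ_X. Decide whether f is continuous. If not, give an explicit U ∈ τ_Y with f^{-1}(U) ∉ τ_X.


f IS continuous.

Compute f^{-1}(U) for each U ∈ τ_Y:
  U = ∅: f^{-1}(U) = ∅ ∈ τ_X ✓.
  U = {H}: f^{-1}(U) = ∅ ∈ τ_X ✓.
  U = {H, J, K}: f^{-1}(U) = {x94, x96} ∈ τ_X ✓.
  U = {H, I, J, K}: f^{-1}(U) = {x93, x94, x95, x96} ∈ τ_X ✓.
Every preimage lies in τ_X, so f IS continuous.
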